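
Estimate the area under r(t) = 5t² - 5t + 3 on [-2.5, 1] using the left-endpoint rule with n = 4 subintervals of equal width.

Δt = (1 − (-2.5))/4 = 0.875.
Left endpoints: -2.5, -1.625, -0.75, 0.125.
r(-2.5) = 46.75, r(-1.625) = 24.328125, r(-0.75) = 9.5625, r(0.125) = 2.453125.
Sum = Δt · [r(-2.5) + r(-1.625) + r(-0.75) + r(0.125)].
Sum = 72.70703125.

72.70703125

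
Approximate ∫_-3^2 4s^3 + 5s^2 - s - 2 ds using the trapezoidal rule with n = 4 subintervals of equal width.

Δs = (2 − (-3))/4 = 1.25.
f(-3) = -62, f(-1.75) = -6.375, f(-0.5) = -0.75, f(0.75) = 1.75, f(2) = 48.
T_4 = (Δs/2)·[f(s_0) + 2f(s_1) + 2f(s_2) + 2f(s_3) + f(s_4)].
Sum = -15.46875.

-15.46875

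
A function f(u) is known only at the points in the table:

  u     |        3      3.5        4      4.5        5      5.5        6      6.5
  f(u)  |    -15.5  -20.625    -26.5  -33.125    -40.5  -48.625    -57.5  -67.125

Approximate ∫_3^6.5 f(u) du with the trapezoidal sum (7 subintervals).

Δu = 0.5.
T_7 = (0.5/2)·[(-15.5) + 2·(-20.625) + 2·(-26.5) + 2·(-33.125) + 2·(-40.5) + 2·(-48.625) + 2·(-57.5) + (-67.125)] = -134.09375.

-134.09375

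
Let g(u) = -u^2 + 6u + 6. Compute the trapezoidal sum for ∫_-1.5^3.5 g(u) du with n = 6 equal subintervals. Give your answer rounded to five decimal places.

Δu = (3.5 − (-1.5))/6 = 5/6.
g(-1.5) = -5.25, g(-2/3) = 14/9, g(1/6) = 251/36, g(1) = 11, g(11/6) = 491/36, g(8/3) = 134/9, g(3.5) = 14.75.
T_6 = (Δu/2)·[g(u_0) + 2g(u_1) + ... + 2g(u_{5}) + g(u_6)].
Sum ≈ 44.00463.

44.00463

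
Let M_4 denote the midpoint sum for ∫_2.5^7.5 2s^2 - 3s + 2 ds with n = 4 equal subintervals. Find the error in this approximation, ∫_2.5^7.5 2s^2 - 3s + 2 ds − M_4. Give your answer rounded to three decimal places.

Exact integral: ∫_2.5^7.5 f(s) ds ≈ 205.83333.
M_4 = 204.53125.
Error ≈ 205.83333 − 204.53125 ≈ 1.302.

1.302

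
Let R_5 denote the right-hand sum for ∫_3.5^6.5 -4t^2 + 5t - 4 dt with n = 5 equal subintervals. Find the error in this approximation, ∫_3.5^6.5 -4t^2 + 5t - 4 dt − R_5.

Exact integral: ∫_3.5^6.5 f(t) dt = -246.
R_5 = -278.22.
Error = -246 − (-278.22) = 32.22.

32.22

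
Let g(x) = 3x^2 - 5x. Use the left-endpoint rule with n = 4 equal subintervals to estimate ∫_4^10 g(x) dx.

Δx = (10 − 4)/4 = 1.5.
Left endpoints: 4, 5.5, 7, 8.5.
g(4) = 28, g(5.5) = 63.25, g(7) = 112, g(8.5) = 174.25.
Sum = Δx · [g(4) + g(5.5) + g(7) + g(8.5)].
Sum = 566.25.

566.25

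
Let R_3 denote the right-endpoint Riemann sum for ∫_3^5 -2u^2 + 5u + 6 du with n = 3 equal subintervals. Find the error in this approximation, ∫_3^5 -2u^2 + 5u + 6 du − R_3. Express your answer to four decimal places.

7.6296

Exact integral: ∫_3^5 f(u) du ≈ -13.333333.
R_3 ≈ -20.962963.
Error ≈ -13.333333 − (-20.962963) ≈ 7.6296.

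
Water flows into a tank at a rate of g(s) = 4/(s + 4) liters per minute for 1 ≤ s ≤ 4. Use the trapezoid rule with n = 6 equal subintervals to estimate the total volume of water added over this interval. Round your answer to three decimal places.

1.882

Δs = (4 − 1)/6 = 0.5.
g(1) = 0.8, g(1.5) = 8/11, g(2) = 2/3, g(2.5) = 8/13, g(3) = 4/7, g(3.5) = 8/15, g(4) = 0.5.
T_6 = (Δs/2)·[g(s_0) + 2g(s_1) + ... + 2g(s_{5}) + g(s_6)].
Sum ≈ 1.882.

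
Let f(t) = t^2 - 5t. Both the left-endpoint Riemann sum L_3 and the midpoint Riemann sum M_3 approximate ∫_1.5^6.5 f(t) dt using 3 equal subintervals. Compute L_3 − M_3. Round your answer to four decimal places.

L_3 ≈ -19.768519.
M_3 ≈ -10.740741.
L_3 − M_3 ≈ -9.0278.

-9.0278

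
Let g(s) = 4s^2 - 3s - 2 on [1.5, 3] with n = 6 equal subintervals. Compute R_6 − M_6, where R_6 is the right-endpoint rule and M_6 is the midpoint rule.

R_6 = 21.25.
M_6 = 18.34375.
R_6 − M_6 = 2.90625.

2.90625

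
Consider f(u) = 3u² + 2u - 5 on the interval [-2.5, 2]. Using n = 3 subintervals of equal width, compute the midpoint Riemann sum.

-3.65625

Δu = (2 − (-2.5))/3 = 1.5.
Midpoints: -1.75, -0.25, 1.25.
f(-1.75) = 0.6875, f(-0.25) = -5.3125, f(1.25) = 2.1875.
Sum = Δu · [f(-1.75) + f(-0.25) + f(1.25)].
Sum = -3.65625.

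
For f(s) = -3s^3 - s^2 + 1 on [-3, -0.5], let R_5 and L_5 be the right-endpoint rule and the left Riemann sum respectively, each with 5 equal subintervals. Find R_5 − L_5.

-35.9375

R_5 = 37.8125.
L_5 = 73.75.
R_5 − L_5 = -35.9375.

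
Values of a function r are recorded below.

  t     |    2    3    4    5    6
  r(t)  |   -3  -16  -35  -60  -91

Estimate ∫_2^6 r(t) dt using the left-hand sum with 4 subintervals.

-114

Δt = 1.
Sum = 1·[(-3) + (-16) + (-35) + (-60)] = -114.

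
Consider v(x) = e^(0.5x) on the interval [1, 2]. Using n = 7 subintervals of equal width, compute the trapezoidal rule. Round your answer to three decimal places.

2.140

Δx = (2 − 1)/7 = 1/7.
v(1) ≈ 1.649, v(8/7) ≈ 1.771, v(9/7) ≈ 1.902, v(10/7) ≈ 2.043, v(11/7) ≈ 2.194, v(12/7) ≈ 2.356, v(13/7) ≈ 2.531, v(2) ≈ 2.718.
T_7 = (Δx/2)·[v(x_0) + 2v(x_1) + ... + 2v(x_{6}) + v(x_7)].
Sum ≈ 2.140.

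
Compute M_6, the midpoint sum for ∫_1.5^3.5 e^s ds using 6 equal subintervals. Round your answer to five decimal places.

Δs = (3.5 − 1.5)/6 = 1/3.
Midpoints: 5/3, 2, 7/3, 8/3, 3, 10/3.
f(5/3) ≈ 5.29449, f(2) ≈ 7.38906, f(7/3) ≈ 10.31226, f(8/3) ≈ 14.39192, f(3) ≈ 20.08554, f(10/3) ≈ 28.03162.
Sum = Δs · [f(5/3) + f(2) + f(7/3) + ...].
Sum ≈ 28.50163.

28.50163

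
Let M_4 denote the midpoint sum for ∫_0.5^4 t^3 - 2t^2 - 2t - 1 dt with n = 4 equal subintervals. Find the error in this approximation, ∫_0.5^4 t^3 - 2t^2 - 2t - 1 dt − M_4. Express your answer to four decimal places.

Exact integral: ∫_0.5^4 f(t) dt ≈ 2.151042.
M_4 ≈ 1.090332.
Error ≈ 2.151042 − 1.090332 ≈ 1.0607.

1.0607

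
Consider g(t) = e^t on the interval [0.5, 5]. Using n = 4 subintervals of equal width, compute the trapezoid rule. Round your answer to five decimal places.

Δt = (5 − 0.5)/4 = 1.125.
g(0.5) ≈ 1.64872, g(1.625) ≈ 5.07842, g(2.75) ≈ 15.64263, g(3.875) ≈ 48.18270, g(5) ≈ 148.41316.
T_4 = (Δt/2)·[g(t_0) + 2g(t_1) + 2g(t_2) + 2g(t_3) + g(t_4)].
Sum ≈ 161.92653.

161.92653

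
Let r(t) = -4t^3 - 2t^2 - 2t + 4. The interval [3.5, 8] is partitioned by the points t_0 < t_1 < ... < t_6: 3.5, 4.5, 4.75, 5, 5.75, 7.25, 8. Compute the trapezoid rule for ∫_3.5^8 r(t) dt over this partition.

-4357.328125

Subinterval widths: 1, 0.25, 0.25, 0.75, 1.5, 0.75.
r(3.5) = -199, r(4.5) = -410, r(4.75) = -479.3125, r(5) = -556, r(5.75) = -834.0625, r(7.25) = -1639.9375, r(8) = -2188.
On each subinterval the trapezoid contributes (Δt_i/2)·[r(t_{i-1}) + r(t_i)].
Sum = -4357.328125.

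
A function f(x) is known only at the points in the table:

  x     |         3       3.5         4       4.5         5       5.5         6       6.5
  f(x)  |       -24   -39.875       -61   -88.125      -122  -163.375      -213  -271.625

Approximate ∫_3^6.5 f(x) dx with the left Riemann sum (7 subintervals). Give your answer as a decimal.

Δx = 0.5.
Sum = 0.5·[(-24) + (-39.875) + (-61) + (-88.125) + (-122) + (-163.375) + (-213)] = -355.6875.

-355.6875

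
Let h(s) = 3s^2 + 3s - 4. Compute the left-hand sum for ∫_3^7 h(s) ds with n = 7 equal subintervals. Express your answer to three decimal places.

Δs = (7 − 3)/7 = 4/7.
Left endpoints: 3, 25/7, 29/7, 33/7, 37/7, 41/7, 45/7.
h(3) = 32, h(25/7) = 2204/49, h(29/7) = 2936/49, h(33/7) = 3764/49, h(37/7) = 4688/49, h(41/7) = 5708/49, h(45/7) = 6824/49.
Sum = Δs · [h(3) + h(25/7) + h(29/7) + ...].
Sum ≈ 322.939.

322.939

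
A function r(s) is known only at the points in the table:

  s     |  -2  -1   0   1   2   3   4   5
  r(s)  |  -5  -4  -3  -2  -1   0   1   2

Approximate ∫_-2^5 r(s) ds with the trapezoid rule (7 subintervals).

-10.5

Δs = 1.
T_7 = (1/2)·[(-5) + 2·(-4) + 2·(-3) + 2·(-2) + 2·(-1) + 2·0 + 2·1 + 2] = -10.5.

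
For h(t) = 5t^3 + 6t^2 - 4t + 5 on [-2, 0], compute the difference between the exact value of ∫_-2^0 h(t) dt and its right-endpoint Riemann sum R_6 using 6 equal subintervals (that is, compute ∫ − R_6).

Exact integral: ∫_-2^0 h(t) dt = 14.
R_6 = 15.
Error = 14 − 15 = -1.

-1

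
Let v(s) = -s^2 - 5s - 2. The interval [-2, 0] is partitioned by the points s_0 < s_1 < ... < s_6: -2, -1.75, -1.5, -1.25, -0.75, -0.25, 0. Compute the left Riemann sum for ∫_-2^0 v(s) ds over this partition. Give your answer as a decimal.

4.46875

Subinterval widths: 0.25, 0.25, 0.25, 0.5, 0.5, 0.25.
Left endpoints: -2, -1.75, -1.5, -1.25, -0.75, -0.25.
v(-2) = 4, v(-1.75) = 3.6875, v(-1.5) = 3.25, v(-1.25) = 2.6875, v(-0.75) = 1.1875, v(-0.25) = -0.8125.
Sum = Σ Δs_i · v(s_i).
Sum = 4.46875.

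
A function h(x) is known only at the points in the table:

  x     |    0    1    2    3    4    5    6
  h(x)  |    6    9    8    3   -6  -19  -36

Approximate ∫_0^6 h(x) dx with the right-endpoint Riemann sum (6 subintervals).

Δx = 1.
Sum = 1·[9 + 8 + 3 + (-6) + (-19) + (-36)] = -41.

-41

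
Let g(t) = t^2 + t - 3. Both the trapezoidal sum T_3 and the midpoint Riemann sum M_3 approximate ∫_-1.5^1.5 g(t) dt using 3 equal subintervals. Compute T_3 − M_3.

T_3 = -6.25.
M_3 = -7.
T_3 − M_3 = 0.75.

0.75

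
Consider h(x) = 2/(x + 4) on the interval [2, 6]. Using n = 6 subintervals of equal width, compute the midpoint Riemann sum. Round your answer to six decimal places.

1.020995

Δx = (6 − 2)/6 = 2/3.
Midpoints: 7/3, 3, 11/3, 13/3, 5, 17/3.
h(7/3) = 6/19, h(3) = 2/7, h(11/3) = 6/23, h(13/3) = 0.24, h(5) = 2/9, h(17/3) = 6/29.
Sum = Δx · [h(7/3) + h(3) + h(11/3) + ...].
Sum ≈ 1.020995.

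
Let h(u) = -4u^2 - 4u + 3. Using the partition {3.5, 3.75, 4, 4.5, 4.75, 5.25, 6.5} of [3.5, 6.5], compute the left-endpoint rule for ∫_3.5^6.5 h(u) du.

-308

Subinterval widths: 0.25, 0.25, 0.5, 0.25, 0.5, 1.25.
Left endpoints: 3.5, 3.75, 4, 4.5, 4.75, 5.25.
h(3.5) = -60, h(3.75) = -68.25, h(4) = -77, h(4.5) = -96, h(4.75) = -106.25, h(5.25) = -128.25.
Sum = Σ Δu_i · h(u_i).
Sum = -308.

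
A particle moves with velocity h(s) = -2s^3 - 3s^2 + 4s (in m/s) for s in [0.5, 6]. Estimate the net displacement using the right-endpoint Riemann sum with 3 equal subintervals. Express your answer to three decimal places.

Δs = (6 − 0.5)/3 = 11/6.
Right endpoints: 7/3, 25/6, 6.
h(7/3) = -875/27, h(25/6) = -9725/54, h(6) = -516.
Sum = Δs · [h(7/3) + h(25/6) + h(6)].
Sum ≈ -1335.583.

-1335.583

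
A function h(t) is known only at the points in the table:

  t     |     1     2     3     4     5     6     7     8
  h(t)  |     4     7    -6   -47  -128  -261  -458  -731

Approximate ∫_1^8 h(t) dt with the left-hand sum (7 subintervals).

Δt = 1.
Sum = 1·[4 + 7 + (-6) + (-47) + (-128) + (-261) + (-458)] = -889.

-889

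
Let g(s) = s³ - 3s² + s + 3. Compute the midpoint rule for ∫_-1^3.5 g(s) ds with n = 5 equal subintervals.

Δs = (3.5 − (-1))/5 = 0.9.
Midpoints: -0.55, 0.35, 1.25, 2.15, 3.05.
g(-0.55) = 1.376125, g(0.35) = 3.025375, g(1.25) = 1.515625, g(2.15) = 1.220875, g(3.05) = 6.515125.
Sum = Δs · [g(-0.55) + g(0.35) + g(1.25) + g(2.15) + g(3.05)].
Sum = 12.2878125.

12.2878125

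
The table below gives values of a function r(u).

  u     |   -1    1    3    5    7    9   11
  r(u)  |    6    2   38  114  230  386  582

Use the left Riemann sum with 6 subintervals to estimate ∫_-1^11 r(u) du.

Δu = 2.
Sum = 2·[6 + 2 + 38 + 114 + 230 + 386] = 1552.

1552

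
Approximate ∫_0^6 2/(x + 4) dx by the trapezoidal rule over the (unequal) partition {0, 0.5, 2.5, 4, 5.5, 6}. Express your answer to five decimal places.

1.85454

Subinterval widths: 0.5, 2, 1.5, 1.5, 0.5.
f(0) = 0.5, f(0.5) = 4/9, f(2.5) = 4/13, f(4) = 0.25, f(5.5) = 4/19, f(6) = 0.2.
On each subinterval the trapezoid contributes (Δx_i/2)·[f(x_{i-1}) + f(x_i)].
Sum ≈ 1.85454.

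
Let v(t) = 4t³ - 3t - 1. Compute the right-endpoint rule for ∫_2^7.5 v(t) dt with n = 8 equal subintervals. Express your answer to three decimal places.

Δt = (7.5 − 2)/8 = 0.6875.
Right endpoints: 2.6875, 3.375, 4.0625, 4.75, 5.4375, 6.125, 6.8125, 7.5.
v(2.6875) = 70227/1024, v(3.375) = 142.6484375, v(4.0625) = 261121/1024, v(4.75) = 413.4375, v(5.4375) = 640775/1024, v(6.125) = 899.7578125, v(6.8125) = 1273077/1024, v(7.5) = 1664.
Sum = Δt · [v(2.6875) + v(3.375) + v(4.0625) + ...].
Sum ≈ 3652.290.

3652.290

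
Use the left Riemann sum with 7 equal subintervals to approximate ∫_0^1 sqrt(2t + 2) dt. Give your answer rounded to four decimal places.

1.6817

Δt = (1 − 0)/7 = 1/7.
Left endpoints: 0, 1/7, 2/7, 3/7, 4/7, 5/7, 6/7.
f(0) ≈ 1.4142, f(1/7) ≈ 1.5119, f(2/7) ≈ 1.6036, f(3/7) ≈ 1.6903, f(4/7) ≈ 1.7728, f(5/7) ≈ 1.8516, f(6/7) ≈ 1.9272.
Sum = Δt · [f(0) + f(1/7) + f(2/7) + ...].
Sum ≈ 1.6817.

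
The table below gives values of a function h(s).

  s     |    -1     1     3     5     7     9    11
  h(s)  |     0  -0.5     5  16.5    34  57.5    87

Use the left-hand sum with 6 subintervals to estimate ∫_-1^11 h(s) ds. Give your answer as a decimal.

Δs = 2.
Sum = 2·[0 + (-0.5) + 5 + 16.5 + 34 + 57.5] = 225.

225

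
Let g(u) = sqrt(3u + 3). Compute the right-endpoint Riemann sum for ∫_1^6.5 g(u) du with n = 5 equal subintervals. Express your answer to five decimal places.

Δu = (6.5 − 1)/5 = 1.1.
Right endpoints: 2.1, 3.2, 4.3, 5.4, 6.5.
g(2.1) ≈ 3.04959, g(3.2) ≈ 3.54965, g(4.3) ≈ 3.98748, g(5.4) ≈ 4.38178, g(6.5) ≈ 4.74342.
Sum = Δu · [g(2.1) + g(3.2) + g(4.3) + g(5.4) + g(6.5)].
Sum ≈ 21.68311.

21.68311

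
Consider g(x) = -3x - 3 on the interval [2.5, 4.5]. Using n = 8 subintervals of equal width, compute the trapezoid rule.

-27

Δx = (4.5 − 2.5)/8 = 0.25.
g(2.5) = -10.5, g(2.75) = -11.25, g(3) = -12, g(3.25) = -12.75, g(3.5) = -13.5, g(3.75) = -14.25, g(4) = -15, g(4.25) = -15.75, g(4.5) = -16.5.
T_8 = (Δx/2)·[g(x_0) + 2g(x_1) + ... + 2g(x_{7}) + g(x_8)].
Sum = -27.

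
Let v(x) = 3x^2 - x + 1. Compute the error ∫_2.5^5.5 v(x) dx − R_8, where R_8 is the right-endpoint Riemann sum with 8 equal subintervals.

-13.1484375

Exact integral: ∫_2.5^5.5 v(x) dx = 141.75.
R_8 = 154.8984375.
Error = 141.75 − 154.8984375 = -13.1484375.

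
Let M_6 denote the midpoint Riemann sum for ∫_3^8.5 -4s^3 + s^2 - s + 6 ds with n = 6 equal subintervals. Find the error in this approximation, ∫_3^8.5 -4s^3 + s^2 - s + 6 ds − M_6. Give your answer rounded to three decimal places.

-26.189

Exact integral: ∫_3^8.5 f(s) ds ≈ -4941.97917.
M_6 ≈ -4915.79051.
Error ≈ -4941.97917 − (-4915.79051) ≈ -26.189.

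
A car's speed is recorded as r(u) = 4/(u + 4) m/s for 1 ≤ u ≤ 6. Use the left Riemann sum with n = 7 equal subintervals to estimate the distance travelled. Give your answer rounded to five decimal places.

2.92054

Δu = (6 − 1)/7 = 5/7.
Left endpoints: 1, 12/7, 17/7, 22/7, 27/7, 32/7, 37/7.
r(1) = 0.8, r(12/7) = 0.7, r(17/7) = 28/45, r(22/7) = 0.56, r(27/7) = 28/55, r(32/7) = 7/15, r(37/7) = 28/65.
Sum = Δu · [r(1) + r(12/7) + r(17/7) + ...].
Sum ≈ 2.92054.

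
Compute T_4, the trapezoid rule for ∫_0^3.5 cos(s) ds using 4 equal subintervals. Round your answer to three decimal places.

Δs = (3.5 − 0)/4 = 0.875.
f(0) ≈ 1.000, f(0.875) ≈ 0.641, f(1.75) ≈ -0.178, f(2.625) ≈ -0.870, f(3.5) ≈ -0.936.
T_4 = (Δs/2)·[f(s_0) + 2f(s_1) + 2f(s_2) + 2f(s_3) + f(s_4)].
Sum ≈ -0.328.

-0.328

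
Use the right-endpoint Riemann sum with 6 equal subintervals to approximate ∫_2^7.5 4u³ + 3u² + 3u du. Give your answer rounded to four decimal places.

Δu = (7.5 − 2)/6 = 11/12.
Right endpoints: 35/12, 23/6, 4.75, 17/3, 79/12, 7.5.
f(35/12) = 3605/27, f(23/6) = 30337/108, f(4.75) = 510.625, f(17/3) = 22712/27, f(79/12) = 139435/108, f(7.5) = 1878.75.
Sum = Δu · [f(35/12) + f(23/6) + f(4.75) + ...].
Sum ≈ 4524.7049.

4524.7049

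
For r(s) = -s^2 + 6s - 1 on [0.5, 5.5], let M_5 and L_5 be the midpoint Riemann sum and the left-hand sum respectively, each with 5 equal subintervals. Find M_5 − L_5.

1.25

M_5 = 30.
L_5 = 28.75.
M_5 − L_5 = 1.25.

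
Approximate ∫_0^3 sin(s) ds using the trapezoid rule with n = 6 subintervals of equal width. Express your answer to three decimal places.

Δs = (3 − 0)/6 = 0.5.
f(0) ≈ 0.000, f(0.5) ≈ 0.479, f(1) ≈ 0.841, f(1.5) ≈ 0.997, f(2) ≈ 0.909, f(2.5) ≈ 0.598, f(3) ≈ 0.141.
T_6 = (Δs/2)·[f(s_0) + 2f(s_1) + ... + 2f(s_{5}) + f(s_6)].
Sum ≈ 1.948.

1.948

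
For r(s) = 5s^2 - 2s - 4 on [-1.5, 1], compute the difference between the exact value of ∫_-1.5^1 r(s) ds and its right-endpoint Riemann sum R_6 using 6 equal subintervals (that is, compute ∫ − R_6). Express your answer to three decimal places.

1.982

Exact integral: ∫_-1.5^1 r(s) ds ≈ -1.45833.
R_6 ≈ -3.44039.
Error ≈ -1.45833 − (-3.44039) ≈ 1.982.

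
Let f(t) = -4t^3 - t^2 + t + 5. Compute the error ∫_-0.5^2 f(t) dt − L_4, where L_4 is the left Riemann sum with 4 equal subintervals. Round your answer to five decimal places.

Exact integral: ∫_-0.5^2 f(t) dt ≈ -4.2708333.
L_4 = 4.6484375.
Error ≈ -4.2708333 − 4.6484375 ≈ -8.91927.

-8.91927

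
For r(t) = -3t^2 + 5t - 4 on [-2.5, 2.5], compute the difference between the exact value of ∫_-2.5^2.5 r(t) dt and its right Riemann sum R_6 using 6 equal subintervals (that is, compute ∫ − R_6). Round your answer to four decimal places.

-8.6806

Exact integral: ∫_-2.5^2.5 r(t) dt = -51.25.
R_6 ≈ -42.569444.
Error ≈ -51.25 − (-42.569444) ≈ -8.6806.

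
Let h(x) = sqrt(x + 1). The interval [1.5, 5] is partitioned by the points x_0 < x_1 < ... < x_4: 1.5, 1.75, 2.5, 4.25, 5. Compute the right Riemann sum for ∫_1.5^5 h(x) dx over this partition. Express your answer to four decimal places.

7.6646

Subinterval widths: 0.25, 0.75, 1.75, 0.75.
Right endpoints: 1.75, 2.5, 4.25, 5.
h(1.75) ≈ 1.6583, h(2.5) ≈ 1.8708, h(4.25) ≈ 2.2913, h(5) ≈ 2.4495.
Sum = Σ Δx_i · h(x_i).
Sum ≈ 7.6646.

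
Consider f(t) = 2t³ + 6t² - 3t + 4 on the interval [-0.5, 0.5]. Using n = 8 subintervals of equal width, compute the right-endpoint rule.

Δt = (0.5 − (-0.5))/8 = 0.125.
Right endpoints: -0.375, -0.25, -0.125, 0, 0.125, 0.25, 0.375, 0.5.
f(-0.375) = 5.86328125, f(-0.25) = 5.09375, f(-0.125) = 4.46484375, f(0) = 4, f(0.125) = 3.72265625, f(0.25) = 3.65625, f(0.375) = 3.82421875, f(0.5) = 4.25.
Sum = Δt · [f(-0.375) + f(-0.25) + f(-0.125) + ...].
Sum = 4.359375.

4.359375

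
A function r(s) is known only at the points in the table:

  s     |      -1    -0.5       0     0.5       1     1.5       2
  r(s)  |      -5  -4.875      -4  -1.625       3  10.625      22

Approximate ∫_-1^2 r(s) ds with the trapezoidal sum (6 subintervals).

Δs = 0.5.
T_6 = (0.5/2)·[(-5) + 2·(-4.875) + 2·(-4) + 2·(-1.625) + 2·3 + 2·10.625 + 22] = 5.8125.

5.8125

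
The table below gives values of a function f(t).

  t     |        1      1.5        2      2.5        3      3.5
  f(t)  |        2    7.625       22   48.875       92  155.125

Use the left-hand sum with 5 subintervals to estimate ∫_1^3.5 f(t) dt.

Δt = 0.5.
Sum = 0.5·[2 + 7.625 + 22 + 48.875 + 92] = 86.25.

86.25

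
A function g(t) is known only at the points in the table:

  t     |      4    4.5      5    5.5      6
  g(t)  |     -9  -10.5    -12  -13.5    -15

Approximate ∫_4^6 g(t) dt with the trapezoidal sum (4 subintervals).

Δt = 0.5.
T_4 = (0.5/2)·[(-9) + 2·(-10.5) + 2·(-12) + 2·(-13.5) + (-15)] = -24.

-24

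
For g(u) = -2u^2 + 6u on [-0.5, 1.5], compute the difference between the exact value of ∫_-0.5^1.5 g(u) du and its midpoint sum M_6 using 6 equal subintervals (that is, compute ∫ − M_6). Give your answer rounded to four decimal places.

-0.0370

Exact integral: ∫_-0.5^1.5 g(u) du ≈ 3.666667.
M_6 ≈ 3.703704.
Error ≈ 3.666667 − 3.703704 ≈ -0.0370.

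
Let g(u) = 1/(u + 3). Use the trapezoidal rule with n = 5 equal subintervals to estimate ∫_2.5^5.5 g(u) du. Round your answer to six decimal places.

0.435894

Δu = (5.5 − 2.5)/5 = 0.6.
g(2.5) = 2/11, g(3.1) = 10/61, g(3.7) = 10/67, g(4.3) = 10/73, g(4.9) = 10/79, g(5.5) = 2/17.
T_5 = (Δu/2)·[g(u_0) + 2g(u_1) + ... + 2g(u_{4}) + g(u_5)].
Sum ≈ 0.435894.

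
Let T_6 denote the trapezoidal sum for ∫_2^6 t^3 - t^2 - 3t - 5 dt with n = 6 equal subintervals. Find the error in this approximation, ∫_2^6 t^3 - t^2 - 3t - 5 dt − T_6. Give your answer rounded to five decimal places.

Exact integral: ∫_2^6 f(t) dt ≈ 182.6666667.
T_6 ≈ 185.9259259.
Error ≈ 182.6666667 − 185.9259259 ≈ -3.25926.

-3.25926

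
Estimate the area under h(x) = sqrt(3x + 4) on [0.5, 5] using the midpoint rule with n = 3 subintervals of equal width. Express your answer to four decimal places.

Δx = (5 − 0.5)/3 = 1.5.
Midpoints: 1.25, 2.75, 4.25.
h(1.25) ≈ 2.7839, h(2.75) ≈ 3.5000, h(4.25) ≈ 4.0927.
Sum = Δx · [h(1.25) + h(2.75) + h(4.25)].
Sum ≈ 15.5648.

15.5648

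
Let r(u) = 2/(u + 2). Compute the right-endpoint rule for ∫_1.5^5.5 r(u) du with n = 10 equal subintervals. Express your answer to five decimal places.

Δu = (5.5 − 1.5)/10 = 0.4.
Right endpoints: 1.9, 2.3, 2.7, 3.1, 3.5, 3.9, 4.3, 4.7, 5.1, 5.5.
r(1.9) = 20/39, r(2.3) = 20/43, r(2.7) = 20/47, r(3.1) = 20/51, r(3.5) = 4/11, r(3.9) = 20/59, r(4.3) = 20/63, r(4.7) = 20/67, r(5.1) = 20/71, r(5.5) = 4/15.
Sum = Δu · [r(1.9) + r(2.3) + r(2.7) + ...].
Sum ≈ 1.46503.

1.46503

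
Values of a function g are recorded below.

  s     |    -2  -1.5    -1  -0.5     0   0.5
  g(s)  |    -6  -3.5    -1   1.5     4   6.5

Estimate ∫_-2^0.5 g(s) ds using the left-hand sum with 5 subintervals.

Δs = 0.5.
Sum = 0.5·[(-6) + (-3.5) + (-1) + 1.5 + 4] = -2.5.

-2.5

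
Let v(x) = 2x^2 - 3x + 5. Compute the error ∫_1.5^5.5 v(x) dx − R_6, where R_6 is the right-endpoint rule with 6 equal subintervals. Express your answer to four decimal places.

Exact integral: ∫_1.5^5.5 v(x) dx ≈ 86.666667.
R_6 ≈ 101.925926.
Error ≈ 86.666667 − 101.925926 ≈ -15.2593.

-15.2593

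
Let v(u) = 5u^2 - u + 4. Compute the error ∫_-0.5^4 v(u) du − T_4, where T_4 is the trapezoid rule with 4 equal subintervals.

Exact integral: ∫_-0.5^4 v(u) du = 117.
T_4 = 121.74609375.
Error = 117 − 121.74609375 = -4.74609375.

-4.74609375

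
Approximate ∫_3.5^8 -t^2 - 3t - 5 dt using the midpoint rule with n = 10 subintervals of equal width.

-256.4240625

Δt = (8 − 3.5)/10 = 0.45.
Midpoints: 3.725, 4.175, 4.625, 5.075, 5.525, 5.975, 6.425, 6.875, 7.325, 7.775.
f(3.725) = -30.050625, f(4.175) = -34.955625, f(4.625) = -40.265625, f(5.075) = -45.980625, f(5.525) = -52.100625, f(5.975) = -58.625625, f(6.425) = -65.555625, f(6.875) = -72.890625, f(7.325) = -80.630625, f(7.775) = -88.775625.
Sum = Δt · [f(3.725) + f(4.175) + f(4.625) + ...].
Sum = -256.4240625.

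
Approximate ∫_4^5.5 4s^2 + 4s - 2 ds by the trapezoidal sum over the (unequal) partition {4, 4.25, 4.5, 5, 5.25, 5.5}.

Subinterval widths: 0.25, 0.25, 0.5, 0.25, 0.25.
f(4) = 78, f(4.25) = 87.25, f(4.5) = 97, f(5) = 118, f(5.25) = 129.25, f(5.5) = 141.
On each subinterval the trapezoid contributes (Δs_i/2)·[f(s_{i-1}) + f(s_i)].
Sum = 162.125.

162.125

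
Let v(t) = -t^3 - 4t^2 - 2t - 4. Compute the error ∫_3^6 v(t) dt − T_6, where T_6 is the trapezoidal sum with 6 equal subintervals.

2.1875

Exact integral: ∫_3^6 v(t) dt = -594.75.
T_6 = -596.9375.
Error = -594.75 − (-596.9375) = 2.1875.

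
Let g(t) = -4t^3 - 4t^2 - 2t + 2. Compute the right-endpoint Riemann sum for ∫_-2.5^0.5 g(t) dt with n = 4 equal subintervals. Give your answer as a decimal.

Δt = (0.5 − (-2.5))/4 = 0.75.
Right endpoints: -1.75, -1, -0.25, 0.5.
g(-1.75) = 14.6875, g(-1) = 4, g(-0.25) = 2.3125, g(0.5) = -0.5.
Sum = Δt · [g(-1.75) + g(-1) + g(-0.25) + g(0.5)].
Sum = 15.375.

15.375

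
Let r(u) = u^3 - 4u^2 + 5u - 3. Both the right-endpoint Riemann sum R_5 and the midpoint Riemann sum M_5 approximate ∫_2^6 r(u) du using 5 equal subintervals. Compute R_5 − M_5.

R_5 = 154.08.
M_5 = 108.96.
R_5 − M_5 = 45.12.

45.12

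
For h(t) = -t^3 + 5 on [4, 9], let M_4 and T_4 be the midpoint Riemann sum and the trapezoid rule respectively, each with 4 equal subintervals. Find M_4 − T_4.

38.0859375

M_4 = -1538.5546875.
T_4 = -1576.640625.
M_4 − T_4 = 38.0859375.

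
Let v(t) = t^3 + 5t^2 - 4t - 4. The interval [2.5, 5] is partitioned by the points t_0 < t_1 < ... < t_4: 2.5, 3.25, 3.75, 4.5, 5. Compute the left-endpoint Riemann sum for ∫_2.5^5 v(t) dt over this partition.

Subinterval widths: 0.75, 0.5, 0.75, 0.5.
Left endpoints: 2.5, 3.25, 3.75, 4.5.
v(2.5) = 32.875, v(3.25) = 70.140625, v(3.75) = 104.046875, v(4.5) = 170.375.
Sum = Σ Δt_i · v(t_i).
Sum = 222.94921875.

222.94921875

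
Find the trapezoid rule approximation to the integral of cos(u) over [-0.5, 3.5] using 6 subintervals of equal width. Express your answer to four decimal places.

0.1238

Δu = (3.5 − (-0.5))/6 = 2/3.
f(-0.5) ≈ 0.8776, f(1/6) ≈ 0.9861, f(5/6) ≈ 0.6724, f(1.5) ≈ 0.0707, f(13/6) ≈ -0.5612, f(17/6) ≈ -0.9529, f(3.5) ≈ -0.9365.
T_6 = (Δu/2)·[f(u_0) + 2f(u_1) + ... + 2f(u_{5}) + f(u_6)].
Sum ≈ 0.1238.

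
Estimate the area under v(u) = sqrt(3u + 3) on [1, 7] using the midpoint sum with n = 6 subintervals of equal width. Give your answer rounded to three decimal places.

22.875

Δu = (7 − 1)/6 = 1.
Midpoints: 1.5, 2.5, 3.5, 4.5, 5.5, 6.5.
v(1.5) ≈ 2.739, v(2.5) ≈ 3.240, v(3.5) ≈ 3.674, v(4.5) ≈ 4.062, v(5.5) ≈ 4.416, v(6.5) ≈ 4.743.
Sum = Δu · [v(1.5) + v(2.5) + v(3.5) + ...].
Sum ≈ 22.875.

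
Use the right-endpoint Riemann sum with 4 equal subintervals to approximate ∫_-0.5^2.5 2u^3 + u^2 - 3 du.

Δu = (2.5 − (-0.5))/4 = 0.75.
Right endpoints: 0.25, 1, 1.75, 2.5.
f(0.25) = -2.90625, f(1) = 0, f(1.75) = 10.78125, f(2.5) = 34.5.
Sum = Δu · [f(0.25) + f(1) + f(1.75) + f(2.5)].
Sum = 31.78125.

31.78125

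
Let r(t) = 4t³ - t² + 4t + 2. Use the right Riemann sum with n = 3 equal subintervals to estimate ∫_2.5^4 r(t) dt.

273.125

Δt = (4 − 2.5)/3 = 0.5.
Right endpoints: 3, 3.5, 4.
r(3) = 113, r(3.5) = 175.25, r(4) = 258.
Sum = Δt · [r(3) + r(3.5) + r(4)].
Sum = 273.125.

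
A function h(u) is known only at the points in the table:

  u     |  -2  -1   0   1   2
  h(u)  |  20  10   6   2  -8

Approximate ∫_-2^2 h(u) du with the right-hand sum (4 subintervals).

Δu = 1.
Sum = 1·[10 + 6 + 2 + (-8)] = 10.

10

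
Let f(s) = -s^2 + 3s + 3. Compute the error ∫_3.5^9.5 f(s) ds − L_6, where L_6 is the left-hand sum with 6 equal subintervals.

Exact integral: ∫_3.5^9.5 f(s) ds = -136.5.
L_6 = -107.5.
Error = -136.5 − (-107.5) = -29.

-29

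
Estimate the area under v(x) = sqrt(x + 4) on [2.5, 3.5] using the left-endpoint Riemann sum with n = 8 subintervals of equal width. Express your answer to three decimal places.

Δx = (3.5 − 2.5)/8 = 0.125.
Left endpoints: 2.5, 2.625, 2.75, 2.875, 3, 3.125, 3.25, 3.375.
v(2.5) ≈ 2.550, v(2.625) ≈ 2.574, v(2.75) ≈ 2.598, v(2.875) ≈ 2.622, v(3) ≈ 2.646, v(3.125) ≈ 2.669, v(3.25) ≈ 2.693, v(3.375) ≈ 2.716.
Sum = Δx · [v(2.5) + v(2.625) + v(2.75) + ...].
Sum ≈ 2.633.

2.633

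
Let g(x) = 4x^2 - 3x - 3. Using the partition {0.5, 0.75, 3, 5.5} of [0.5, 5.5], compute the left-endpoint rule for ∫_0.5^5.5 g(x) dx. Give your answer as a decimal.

52.375

Subinterval widths: 0.25, 2.25, 2.5.
Left endpoints: 0.5, 0.75, 3.
g(0.5) = -3.5, g(0.75) = -3, g(3) = 24.
Sum = Σ Δx_i · g(x_i).
Sum = 52.375.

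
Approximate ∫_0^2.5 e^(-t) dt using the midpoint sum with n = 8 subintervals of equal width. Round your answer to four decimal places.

0.9142

Δt = (2.5 − 0)/8 = 0.3125.
Midpoints: 0.15625, 0.46875, 0.78125, 1.09375, 1.40625, 1.71875, 2.03125, 2.34375.
f(0.15625) ≈ 0.8553, f(0.46875) ≈ 0.6258, f(0.78125) ≈ 0.4578, f(1.09375) ≈ 0.3350, f(1.40625) ≈ 0.2451, f(1.71875) ≈ 0.1793, f(2.03125) ≈ 0.1312, f(2.34375) ≈ 0.0960.
Sum = Δt · [f(0.15625) + f(0.46875) + f(0.78125) + ...].
Sum ≈ 0.9142.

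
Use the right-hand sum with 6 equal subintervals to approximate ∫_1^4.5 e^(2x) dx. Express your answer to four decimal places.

6858.1336

Δx = (4.5 − 1)/6 = 7/12.
Right endpoints: 19/12, 13/6, 2.75, 10/3, 47/12, 4.5.
f(19/12) ≈ 23.7283, f(13/6) ≈ 76.1979, f(2.75) ≈ 244.6919, f(10/3) ≈ 785.7720, f(47/12) ≈ 2523.3265, f(4.5) ≈ 8103.0839.
Sum = Δx · [f(19/12) + f(13/6) + f(2.75) + ...].
Sum ≈ 6858.1336.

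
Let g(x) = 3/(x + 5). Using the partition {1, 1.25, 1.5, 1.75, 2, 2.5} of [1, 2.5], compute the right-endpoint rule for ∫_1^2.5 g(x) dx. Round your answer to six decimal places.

0.653639

Subinterval widths: 0.25, 0.25, 0.25, 0.25, 0.5.
Right endpoints: 1.25, 1.5, 1.75, 2, 2.5.
g(1.25) = 0.48, g(1.5) = 6/13, g(1.75) = 4/9, g(2) = 3/7, g(2.5) = 0.4.
Sum = Σ Δx_i · g(x_i).
Sum ≈ 0.653639.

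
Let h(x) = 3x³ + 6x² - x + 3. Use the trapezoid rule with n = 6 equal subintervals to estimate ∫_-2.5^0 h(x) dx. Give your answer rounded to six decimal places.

12.198351

Δx = (0 − (-2.5))/6 = 5/12.
h(-2.5) = -3.875, h(-25/12) = 2303/576, h(-5/3) = 67/9, h(-1.25) = 7.765625, h(-5/6) = 451/72, h(-5/12) = 2443/576, h(0) = 3.
T_6 = (Δx/2)·[h(x_0) + 2h(x_1) + ... + 2h(x_{5}) + h(x_6)].
Sum ≈ 12.198351.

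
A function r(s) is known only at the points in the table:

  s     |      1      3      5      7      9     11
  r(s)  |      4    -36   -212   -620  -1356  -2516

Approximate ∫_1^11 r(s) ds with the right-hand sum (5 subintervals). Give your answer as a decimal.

Δs = 2.
Sum = 2·[(-36) + (-212) + (-620) + (-1356) + (-2516)] = -9480.

-9480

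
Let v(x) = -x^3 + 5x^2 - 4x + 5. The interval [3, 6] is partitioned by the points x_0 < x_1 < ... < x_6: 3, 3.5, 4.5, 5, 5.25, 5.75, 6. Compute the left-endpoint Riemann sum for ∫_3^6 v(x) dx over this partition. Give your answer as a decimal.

-12.45703125

Subinterval widths: 0.5, 1, 0.5, 0.25, 0.5, 0.25.
Left endpoints: 3, 3.5, 4.5, 5, 5.25, 5.75.
v(3) = 11, v(3.5) = 9.375, v(4.5) = -2.875, v(5) = -15, v(5.25) = -22.890625, v(5.75) = -42.796875.
Sum = Σ Δx_i · v(x_i).
Sum = -12.45703125.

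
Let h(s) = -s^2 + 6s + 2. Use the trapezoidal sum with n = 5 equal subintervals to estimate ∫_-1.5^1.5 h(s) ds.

Δs = (1.5 − (-1.5))/5 = 0.6.
h(-1.5) = -9.25, h(-0.9) = -4.21, h(-0.3) = 0.11, h(0.3) = 3.71, h(0.9) = 6.59, h(1.5) = 8.75.
T_5 = (Δs/2)·[h(s_0) + 2h(s_1) + ... + 2h(s_{4}) + h(s_5)].
Sum = 3.57.

3.57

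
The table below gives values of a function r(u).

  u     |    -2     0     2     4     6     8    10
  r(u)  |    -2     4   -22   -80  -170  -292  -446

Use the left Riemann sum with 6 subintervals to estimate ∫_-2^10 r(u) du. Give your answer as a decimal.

-1124

Δu = 2.
Sum = 2·[(-2) + 4 + (-22) + (-80) + (-170) + (-292)] = -1124.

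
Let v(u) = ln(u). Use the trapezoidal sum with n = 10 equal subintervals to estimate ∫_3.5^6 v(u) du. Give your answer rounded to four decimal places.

3.8653

Δu = (6 − 3.5)/10 = 0.25.
v(3.5) ≈ 1.2528, v(3.75) ≈ 1.3218, v(4) ≈ 1.3863, v(4.25) ≈ 1.4469, v(4.5) ≈ 1.5041, v(4.75) ≈ 1.5581, v(5) ≈ 1.6094, v(5.25) ≈ 1.6582, v(5.5) ≈ 1.7047, v(5.75) ≈ 1.7492, v(6) ≈ 1.7918.
T_10 = (Δu/2)·[v(u_0) + 2v(u_1) + ... + 2v(u_{9}) + v(u_10)].
Sum ≈ 3.8653.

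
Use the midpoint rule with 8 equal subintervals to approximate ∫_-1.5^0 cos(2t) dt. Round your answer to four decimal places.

0.0710

Δt = (0 − (-1.5))/8 = 0.1875.
Midpoints: -1.40625, -1.21875, -1.03125, -0.84375, -0.65625, -0.46875, -0.28125, -0.09375.
f(-1.40625) ≈ -0.9463, f(-1.21875) ≈ -0.7622, f(-1.03125) ≈ -0.4721, f(-0.84375) ≈ -0.1164, f(-0.65625) ≈ 0.2554, f(-0.46875) ≈ 0.5918, f(-0.28125) ≈ 0.8459, f(-0.09375) ≈ 0.9825.
Sum = Δt · [f(-1.40625) + f(-1.21875) + f(-1.03125) + ...].
Sum ≈ 0.0710.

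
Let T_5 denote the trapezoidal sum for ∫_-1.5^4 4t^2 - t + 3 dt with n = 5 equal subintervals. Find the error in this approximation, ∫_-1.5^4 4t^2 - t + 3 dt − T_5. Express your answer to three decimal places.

-4.437

Exact integral: ∫_-1.5^4 f(t) dt ≈ 99.45833.
T_5 = 103.895.
Error ≈ 99.45833 − 103.895 ≈ -4.437.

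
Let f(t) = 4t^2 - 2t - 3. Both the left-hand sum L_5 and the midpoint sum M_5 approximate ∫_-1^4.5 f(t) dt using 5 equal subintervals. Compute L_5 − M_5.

L_5 = 55.22.
M_5 = 84.865.
L_5 − M_5 = -29.645.

-29.645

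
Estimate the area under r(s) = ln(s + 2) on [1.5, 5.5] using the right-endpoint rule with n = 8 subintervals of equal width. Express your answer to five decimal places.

Δs = (5.5 − 1.5)/8 = 0.5.
Right endpoints: 2, 2.5, 3, 3.5, 4, 4.5, 5, 5.5.
r(2) ≈ 1.38629, r(2.5) ≈ 1.50408, r(3) ≈ 1.60944, r(3.5) ≈ 1.70475, r(4) ≈ 1.79176, r(4.5) ≈ 1.87180, r(5) ≈ 1.94591, r(5.5) ≈ 2.01490.
Sum = Δs · [r(2) + r(2.5) + r(3) + ...].
Sum ≈ 6.91447.

6.91447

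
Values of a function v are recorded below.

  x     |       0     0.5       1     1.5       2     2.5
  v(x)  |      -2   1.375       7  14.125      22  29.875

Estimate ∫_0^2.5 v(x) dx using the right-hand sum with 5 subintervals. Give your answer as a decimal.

37.1875

Δx = 0.5.
Sum = 0.5·[1.375 + 7 + 14.125 + 22 + 29.875] = 37.1875.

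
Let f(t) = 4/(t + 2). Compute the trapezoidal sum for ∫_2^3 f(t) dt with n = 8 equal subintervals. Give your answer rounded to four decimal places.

0.8927

Δt = (3 − 2)/8 = 0.125.
f(2) = 1, f(2.125) = 32/33, f(2.25) = 16/17, f(2.375) = 32/35, f(2.5) = 8/9, f(2.625) = 32/37, f(2.75) = 16/19, f(2.875) = 32/39, f(3) = 0.8.
T_8 = (Δt/2)·[f(t_0) + 2f(t_1) + ... + 2f(t_{7}) + f(t_8)].
Sum ≈ 0.8927.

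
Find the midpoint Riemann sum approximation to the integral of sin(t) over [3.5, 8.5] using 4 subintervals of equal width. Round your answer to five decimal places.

Δt = (8.5 − 3.5)/4 = 1.25.
Midpoints: 4.125, 5.375, 6.625, 7.875.
f(4.125) ≈ -0.83239, f(5.375) ≈ -0.78839, f(6.625) ≈ 0.33520, f(7.875) ≈ 0.99978.
Sum = Δt · [f(4.125) + f(5.375) + f(6.625) + f(7.875)].
Sum ≈ -0.35725.

-0.35725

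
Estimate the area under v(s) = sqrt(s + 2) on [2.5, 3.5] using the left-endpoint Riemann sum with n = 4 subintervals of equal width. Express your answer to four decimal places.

Δs = (3.5 − 2.5)/4 = 0.25.
Left endpoints: 2.5, 2.75, 3, 3.25.
v(2.5) ≈ 2.1213, v(2.75) ≈ 2.1794, v(3) ≈ 2.2361, v(3.25) ≈ 2.2913.
Sum = Δs · [v(2.5) + v(2.75) + v(3) + v(3.25)].
Sum ≈ 2.2070.

2.2070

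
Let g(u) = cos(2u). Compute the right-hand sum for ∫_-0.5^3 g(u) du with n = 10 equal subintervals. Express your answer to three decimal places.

Δu = (3 − (-0.5))/10 = 0.35.
Right endpoints: -0.15, 0.2, 0.55, 0.9, 1.25, 1.6, 1.95, 2.3, 2.65, 3.
g(-0.15) ≈ 0.955, g(0.2) ≈ 0.921, g(0.55) ≈ 0.454, g(0.9) ≈ -0.227, g(1.25) ≈ -0.801, g(1.6) ≈ -0.998, g(1.95) ≈ -0.726, g(2.3) ≈ -0.112, g(2.65) ≈ 0.554, g(3) ≈ 0.960.
Sum = Δu · [g(-0.15) + g(0.2) + g(0.55) + ...].
Sum ≈ 0.343.

0.343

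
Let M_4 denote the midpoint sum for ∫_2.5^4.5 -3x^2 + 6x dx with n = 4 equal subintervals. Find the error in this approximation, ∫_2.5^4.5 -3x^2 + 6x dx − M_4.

Exact integral: ∫_2.5^4.5 f(x) dx = -33.5.
M_4 = -33.375.
Error = -33.5 − (-33.375) = -0.125.

-0.125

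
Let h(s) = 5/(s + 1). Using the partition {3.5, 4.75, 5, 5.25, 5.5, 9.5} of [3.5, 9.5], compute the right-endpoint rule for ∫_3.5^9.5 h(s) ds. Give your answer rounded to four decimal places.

3.5924

Subinterval widths: 1.25, 0.25, 0.25, 0.25, 4.
Right endpoints: 4.75, 5, 5.25, 5.5, 9.5.
h(4.75) = 20/23, h(5) = 5/6, h(5.25) = 0.8, h(5.5) = 10/13, h(9.5) = 10/21.
Sum = Σ Δs_i · h(s_i).
Sum ≈ 3.5924.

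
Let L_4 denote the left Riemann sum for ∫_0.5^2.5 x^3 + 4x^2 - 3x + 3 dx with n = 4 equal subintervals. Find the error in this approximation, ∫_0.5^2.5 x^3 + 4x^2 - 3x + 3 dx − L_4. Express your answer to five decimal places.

Exact integral: ∫_0.5^2.5 f(x) dx ≈ 27.4166667.
L_4 = 19.75.
Error ≈ 27.4166667 − 19.75 ≈ 7.66667.

7.66667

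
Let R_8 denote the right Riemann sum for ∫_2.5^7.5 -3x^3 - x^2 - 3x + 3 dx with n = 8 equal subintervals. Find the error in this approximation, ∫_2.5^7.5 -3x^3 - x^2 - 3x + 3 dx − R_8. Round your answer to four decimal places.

416.1458

Exact integral: ∫_2.5^7.5 f(x) dx ≈ -2539.166667.
R_8 = -2955.3125.
Error ≈ -2539.166667 − (-2955.3125) ≈ 416.1458.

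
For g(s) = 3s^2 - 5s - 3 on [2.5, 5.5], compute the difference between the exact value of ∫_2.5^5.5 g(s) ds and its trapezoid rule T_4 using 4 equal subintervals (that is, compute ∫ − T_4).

-0.84375

Exact integral: ∫_2.5^5.5 g(s) ds = 81.75.
T_4 = 82.59375.
Error = 81.75 − 82.59375 = -0.84375.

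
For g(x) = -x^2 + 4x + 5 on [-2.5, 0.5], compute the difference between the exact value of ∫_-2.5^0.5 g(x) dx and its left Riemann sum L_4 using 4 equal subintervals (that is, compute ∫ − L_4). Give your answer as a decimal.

7.03125

Exact integral: ∫_-2.5^0.5 g(x) dx = -2.25.
L_4 = -9.28125.
Error = -2.25 − (-9.28125) = 7.03125.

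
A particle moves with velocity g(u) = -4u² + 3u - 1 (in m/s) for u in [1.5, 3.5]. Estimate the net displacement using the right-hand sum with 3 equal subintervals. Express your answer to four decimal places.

-51.5926

Δu = (3.5 − 1.5)/3 = 2/3.
Right endpoints: 13/6, 17/6, 3.5.
g(13/6) = -239/18, g(17/6) = -443/18, g(3.5) = -39.5.
Sum = Δu · [g(13/6) + g(17/6) + g(3.5)].
Sum ≈ -51.5926.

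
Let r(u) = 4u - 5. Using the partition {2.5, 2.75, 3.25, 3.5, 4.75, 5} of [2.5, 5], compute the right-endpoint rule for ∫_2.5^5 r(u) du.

29

Subinterval widths: 0.25, 0.5, 0.25, 1.25, 0.25.
Right endpoints: 2.75, 3.25, 3.5, 4.75, 5.
r(2.75) = 6, r(3.25) = 8, r(3.5) = 9, r(4.75) = 14, r(5) = 15.
Sum = Σ Δu_i · r(u_i).
Sum = 29.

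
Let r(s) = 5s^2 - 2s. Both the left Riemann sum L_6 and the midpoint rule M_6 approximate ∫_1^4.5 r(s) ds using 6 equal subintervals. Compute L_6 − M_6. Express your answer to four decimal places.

-24.5425

L_6 ≈ 105.919560.
M_6 ≈ 130.462095.
L_6 − M_6 ≈ -24.5425.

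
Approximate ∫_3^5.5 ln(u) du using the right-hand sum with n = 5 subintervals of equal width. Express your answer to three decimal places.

Δu = (5.5 − 3)/5 = 0.5.
Right endpoints: 3.5, 4, 4.5, 5, 5.5.
f(3.5) ≈ 1.253, f(4) ≈ 1.386, f(4.5) ≈ 1.504, f(5) ≈ 1.609, f(5.5) ≈ 1.705.
Sum = Δu · [f(3.5) + f(4) + f(4.5) + f(5) + f(5.5)].
Sum ≈ 3.729.

3.729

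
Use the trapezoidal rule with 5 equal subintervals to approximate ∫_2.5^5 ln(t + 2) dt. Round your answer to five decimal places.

4.35137

Δt = (5 − 2.5)/5 = 0.5.
f(2.5) ≈ 1.50408, f(3) ≈ 1.60944, f(3.5) ≈ 1.70475, f(4) ≈ 1.79176, f(4.5) ≈ 1.87180, f(5) ≈ 1.94591.
T_5 = (Δt/2)·[f(t_0) + 2f(t_1) + ... + 2f(t_{4}) + f(t_5)].
Sum ≈ 4.35137.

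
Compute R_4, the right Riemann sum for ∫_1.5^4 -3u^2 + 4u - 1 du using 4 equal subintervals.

Δu = (4 − 1.5)/4 = 0.625.
Right endpoints: 2.125, 2.75, 3.375, 4.
f(2.125) = -6.046875, f(2.75) = -12.6875, f(3.375) = -21.671875, f(4) = -33.
Sum = Δu · [f(2.125) + f(2.75) + f(3.375) + f(4)].
Sum = -45.87890625.

-45.87890625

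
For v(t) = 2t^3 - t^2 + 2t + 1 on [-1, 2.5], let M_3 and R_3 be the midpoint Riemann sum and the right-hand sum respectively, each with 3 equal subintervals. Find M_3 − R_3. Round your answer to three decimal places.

-24.585

M_3 ≈ 20.85012.
R_3 ≈ 45.43519.
M_3 − R_3 ≈ -24.585.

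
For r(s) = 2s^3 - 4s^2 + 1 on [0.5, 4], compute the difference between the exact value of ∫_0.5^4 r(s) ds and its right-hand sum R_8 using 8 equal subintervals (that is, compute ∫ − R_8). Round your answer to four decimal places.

Exact integral: ∫_0.5^4 r(s) ds ≈ 46.302083.
R_8 ≈ 61.526855.
Error ≈ 46.302083 − 61.526855 ≈ -15.2248.

-15.2248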